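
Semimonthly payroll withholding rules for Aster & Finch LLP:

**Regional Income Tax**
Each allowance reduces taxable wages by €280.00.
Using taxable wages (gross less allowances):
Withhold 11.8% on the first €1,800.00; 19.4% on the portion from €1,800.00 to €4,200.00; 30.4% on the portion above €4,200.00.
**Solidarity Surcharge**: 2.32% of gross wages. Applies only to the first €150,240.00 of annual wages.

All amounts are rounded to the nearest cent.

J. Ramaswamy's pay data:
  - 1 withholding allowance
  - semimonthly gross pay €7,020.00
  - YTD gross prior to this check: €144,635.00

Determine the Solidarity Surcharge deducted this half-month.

€130.04

Solidarity Surcharge: cap €150,240.00 − YTD €144,635.00 = €5,605.00 subject; 2.32% × €5,605.00 = €130.04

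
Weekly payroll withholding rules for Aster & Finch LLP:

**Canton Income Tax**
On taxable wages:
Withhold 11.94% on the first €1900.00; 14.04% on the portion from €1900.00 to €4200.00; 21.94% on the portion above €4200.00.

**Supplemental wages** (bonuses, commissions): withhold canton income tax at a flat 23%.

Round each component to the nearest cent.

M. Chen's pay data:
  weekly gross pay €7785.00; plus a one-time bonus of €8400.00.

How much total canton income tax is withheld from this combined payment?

€3268.33

Canton Income Tax: taxable = €7785.00
  €549.78 + 21.94% × (€7785.00 − €4200.00) = €549.78 + 21.94% × €3585.00 = €1336.33
Supplemental (23% flat on bonus): 23% × €8400.00 = €1932.00
Total canton income tax: €1336.33 + €1932.00 = €3268.33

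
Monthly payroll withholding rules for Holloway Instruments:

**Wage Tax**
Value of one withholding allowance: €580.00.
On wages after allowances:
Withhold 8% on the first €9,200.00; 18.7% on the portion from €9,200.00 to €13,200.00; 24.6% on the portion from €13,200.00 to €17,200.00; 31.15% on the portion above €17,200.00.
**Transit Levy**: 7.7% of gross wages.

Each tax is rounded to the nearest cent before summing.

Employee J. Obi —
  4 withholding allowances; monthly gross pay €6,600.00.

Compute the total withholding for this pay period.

€850.60

Wage Tax: taxable = €6,600.00 − 4×€580.00 = €4,280.00
  8% × €4,280.00 = €342.40
Transit Levy: 7.7% × €6,600.00 = €508.20
Total: €342.40 + €508.20 = €850.60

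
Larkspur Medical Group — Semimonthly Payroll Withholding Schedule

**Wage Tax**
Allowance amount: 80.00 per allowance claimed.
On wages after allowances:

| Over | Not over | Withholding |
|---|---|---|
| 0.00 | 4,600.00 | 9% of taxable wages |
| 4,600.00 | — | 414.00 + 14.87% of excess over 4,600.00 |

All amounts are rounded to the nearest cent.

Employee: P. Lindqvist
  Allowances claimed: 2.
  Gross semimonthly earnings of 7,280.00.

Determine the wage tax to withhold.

788.72

Wage Tax: taxable = 7,280.00 − 2×80.00 = 7,120.00
  414.00 + 14.87% × (7,120.00 − 4,600.00) = 414.00 + 14.87% × 2,520.00 = 788.72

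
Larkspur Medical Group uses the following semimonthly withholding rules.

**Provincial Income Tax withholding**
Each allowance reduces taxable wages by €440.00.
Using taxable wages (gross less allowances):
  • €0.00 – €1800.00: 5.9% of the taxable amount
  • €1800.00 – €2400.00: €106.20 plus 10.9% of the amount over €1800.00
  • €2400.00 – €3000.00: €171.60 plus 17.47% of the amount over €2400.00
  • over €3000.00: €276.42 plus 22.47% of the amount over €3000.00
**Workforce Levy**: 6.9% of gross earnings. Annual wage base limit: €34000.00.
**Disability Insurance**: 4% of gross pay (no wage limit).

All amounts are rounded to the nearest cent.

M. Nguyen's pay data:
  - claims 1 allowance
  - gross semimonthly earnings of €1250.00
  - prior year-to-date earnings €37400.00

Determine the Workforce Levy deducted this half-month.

€0.00

Workforce Levy: YTD €37400.00 ≥ cap €34000.00 → €0.00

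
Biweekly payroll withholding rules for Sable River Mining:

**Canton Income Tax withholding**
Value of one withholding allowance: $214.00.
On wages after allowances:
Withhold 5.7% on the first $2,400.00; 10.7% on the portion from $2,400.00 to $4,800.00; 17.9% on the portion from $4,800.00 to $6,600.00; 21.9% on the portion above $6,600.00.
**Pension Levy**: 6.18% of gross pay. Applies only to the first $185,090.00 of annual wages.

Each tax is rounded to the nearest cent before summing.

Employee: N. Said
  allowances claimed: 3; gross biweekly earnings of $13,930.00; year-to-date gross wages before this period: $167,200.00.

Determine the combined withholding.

Canton Income Tax: taxable = $13,930.00 − 3×$214.00 = $13,288.00
  $715.80 + 21.9% × ($13,288.00 − $6,600.00) = $715.80 + 21.9% × $6,688.00 = $2,180.47
Pension Levy: 6.18% × $13,930.00 = $860.87
Total: $2,180.47 + $860.87 = $3,041.34

$3,041.34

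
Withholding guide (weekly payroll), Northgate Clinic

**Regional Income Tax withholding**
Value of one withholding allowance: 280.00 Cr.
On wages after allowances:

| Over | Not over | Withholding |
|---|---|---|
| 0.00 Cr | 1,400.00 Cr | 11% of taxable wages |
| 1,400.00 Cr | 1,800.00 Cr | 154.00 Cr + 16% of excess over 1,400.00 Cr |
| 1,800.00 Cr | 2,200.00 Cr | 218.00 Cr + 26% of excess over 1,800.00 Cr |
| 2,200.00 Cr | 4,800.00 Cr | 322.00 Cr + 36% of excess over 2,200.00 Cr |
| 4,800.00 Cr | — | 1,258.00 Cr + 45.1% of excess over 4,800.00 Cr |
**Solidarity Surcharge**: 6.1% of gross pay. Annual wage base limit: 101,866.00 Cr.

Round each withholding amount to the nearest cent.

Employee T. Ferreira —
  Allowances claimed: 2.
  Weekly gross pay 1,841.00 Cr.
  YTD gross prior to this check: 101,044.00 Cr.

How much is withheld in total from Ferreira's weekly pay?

191.05 Cr

Regional Income Tax: taxable = 1,841.00 Cr − 2×280.00 Cr = 1,281.00 Cr
  11% × 1,281.00 Cr = 140.91 Cr
Solidarity Surcharge: cap 101,866.00 Cr − YTD 101,044.00 Cr = 822.00 Cr subject; 6.1% × 822.00 Cr = 50.14 Cr
Total: 140.91 Cr + 50.14 Cr = 191.05 Cr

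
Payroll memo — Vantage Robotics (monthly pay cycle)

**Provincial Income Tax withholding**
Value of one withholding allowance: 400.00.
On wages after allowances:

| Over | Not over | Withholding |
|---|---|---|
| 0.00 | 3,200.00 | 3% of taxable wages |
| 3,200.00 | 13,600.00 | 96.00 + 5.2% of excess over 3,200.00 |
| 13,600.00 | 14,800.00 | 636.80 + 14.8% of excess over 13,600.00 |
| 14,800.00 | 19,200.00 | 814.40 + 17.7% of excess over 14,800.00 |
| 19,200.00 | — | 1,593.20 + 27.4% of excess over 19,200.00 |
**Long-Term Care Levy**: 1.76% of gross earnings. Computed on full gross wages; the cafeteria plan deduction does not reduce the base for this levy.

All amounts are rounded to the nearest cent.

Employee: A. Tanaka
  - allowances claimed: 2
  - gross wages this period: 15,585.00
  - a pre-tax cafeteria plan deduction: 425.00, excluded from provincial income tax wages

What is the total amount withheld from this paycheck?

Provincial Income Tax: taxable = 15,585.00 − 425.00 − 2×400.00 = 14,360.00
  636.80 + 14.8% × (14,360.00 − 13,600.00) = 636.80 + 14.8% × 760.00 = 749.28
Long-Term Care Levy: 1.76% × 15,585.00 = 274.30
Total: 749.28 + 274.30 = 1,023.58

1,023.58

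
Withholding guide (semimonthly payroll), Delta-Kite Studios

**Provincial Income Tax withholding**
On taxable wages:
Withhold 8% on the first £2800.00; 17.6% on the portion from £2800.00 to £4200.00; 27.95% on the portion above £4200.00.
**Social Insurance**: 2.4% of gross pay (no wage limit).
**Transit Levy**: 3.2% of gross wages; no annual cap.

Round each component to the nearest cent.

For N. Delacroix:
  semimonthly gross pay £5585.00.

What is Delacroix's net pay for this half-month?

Provincial Income Tax: taxable = £5585.00
  £470.40 + 27.95% × (£5585.00 − £4200.00) = £470.40 + 27.95% × £1385.00 = £857.51
Social Insurance: 2.4% × £5585.00 = £134.04
Transit Levy: 3.2% × £5585.00 = £178.72
Total withheld: £857.51 + £134.04 + £178.72 = £1170.27
Net pay: £5585.00 − £1170.27 = £4414.73

£4414.73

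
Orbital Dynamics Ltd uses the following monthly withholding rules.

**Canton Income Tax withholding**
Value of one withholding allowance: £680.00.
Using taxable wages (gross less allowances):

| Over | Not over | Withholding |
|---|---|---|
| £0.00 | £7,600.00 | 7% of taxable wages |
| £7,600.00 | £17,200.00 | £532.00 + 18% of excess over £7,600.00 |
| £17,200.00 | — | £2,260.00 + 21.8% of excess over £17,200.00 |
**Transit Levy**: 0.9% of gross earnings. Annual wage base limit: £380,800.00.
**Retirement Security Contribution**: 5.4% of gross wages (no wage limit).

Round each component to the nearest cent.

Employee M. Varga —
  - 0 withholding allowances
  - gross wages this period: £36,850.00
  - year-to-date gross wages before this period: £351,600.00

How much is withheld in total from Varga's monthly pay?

£8,796.40

Canton Income Tax: taxable = £36,850.00
  £2,260.00 + 21.8% × (£36,850.00 − £17,200.00) = £2,260.00 + 21.8% × £19,650.00 = £6,543.70
Transit Levy: cap £380,800.00 − YTD £351,600.00 = £29,200.00 subject; 0.9% × £29,200.00 = £262.80
Retirement Security Contribution: 5.4% × £36,850.00 = £1,989.90
Total: £6,543.70 + £262.80 + £1,989.90 = £8,796.40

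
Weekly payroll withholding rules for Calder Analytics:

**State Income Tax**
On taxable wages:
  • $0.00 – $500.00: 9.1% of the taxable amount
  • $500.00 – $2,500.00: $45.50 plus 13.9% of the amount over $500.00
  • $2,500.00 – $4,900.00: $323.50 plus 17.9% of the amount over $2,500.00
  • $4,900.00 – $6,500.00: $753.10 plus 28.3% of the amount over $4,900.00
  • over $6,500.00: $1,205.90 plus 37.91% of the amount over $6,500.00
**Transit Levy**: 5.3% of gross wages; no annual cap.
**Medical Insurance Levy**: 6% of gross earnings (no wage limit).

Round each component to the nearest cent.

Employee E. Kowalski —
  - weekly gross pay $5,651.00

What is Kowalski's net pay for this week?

$4,046.81

State Income Tax: taxable = $5,651.00
  $753.10 + 28.3% × ($5,651.00 − $4,900.00) = $753.10 + 28.3% × $751.00 = $965.63
Transit Levy: 5.3% × $5,651.00 = $299.50
Medical Insurance Levy: 6% × $5,651.00 = $339.06
Total withheld: $965.63 + $299.50 + $339.06 = $1,604.19
Net pay: $5,651.00 − $1,604.19 = $4,046.81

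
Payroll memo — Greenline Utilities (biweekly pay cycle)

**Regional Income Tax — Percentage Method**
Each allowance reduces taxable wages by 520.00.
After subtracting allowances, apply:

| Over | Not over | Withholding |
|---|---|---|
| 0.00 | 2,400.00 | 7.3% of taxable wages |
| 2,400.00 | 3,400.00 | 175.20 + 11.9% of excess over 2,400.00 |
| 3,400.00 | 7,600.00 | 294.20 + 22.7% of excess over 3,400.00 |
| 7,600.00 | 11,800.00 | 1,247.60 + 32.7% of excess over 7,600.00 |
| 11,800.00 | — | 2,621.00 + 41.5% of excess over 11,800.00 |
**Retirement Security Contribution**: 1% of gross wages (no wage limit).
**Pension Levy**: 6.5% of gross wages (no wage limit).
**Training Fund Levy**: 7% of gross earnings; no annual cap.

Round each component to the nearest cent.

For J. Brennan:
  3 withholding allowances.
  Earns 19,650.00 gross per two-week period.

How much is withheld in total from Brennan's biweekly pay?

Regional Income Tax: taxable = 19,650.00 − 3×520.00 = 18,090.00
  2,621.00 + 41.5% × (18,090.00 − 11,800.00) = 2,621.00 + 41.5% × 6,290.00 = 5,231.35
Retirement Security Contribution: 1% × 19,650.00 = 196.50
Pension Levy: 6.5% × 19,650.00 = 1,277.25
Training Fund Levy: 7% × 19,650.00 = 1,375.50
Total: 5,231.35 + 196.50 + 1,277.25 + 1,375.50 = 8,080.60

8,080.60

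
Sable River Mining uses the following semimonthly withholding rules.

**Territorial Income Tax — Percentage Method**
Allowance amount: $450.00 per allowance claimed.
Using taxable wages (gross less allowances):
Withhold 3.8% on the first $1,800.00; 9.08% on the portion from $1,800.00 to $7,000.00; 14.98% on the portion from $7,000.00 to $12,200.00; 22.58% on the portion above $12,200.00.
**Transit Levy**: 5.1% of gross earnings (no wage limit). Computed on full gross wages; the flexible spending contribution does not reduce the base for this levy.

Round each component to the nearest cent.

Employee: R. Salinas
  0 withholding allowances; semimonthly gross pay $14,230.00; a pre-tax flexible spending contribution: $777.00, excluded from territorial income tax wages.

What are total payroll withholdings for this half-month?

Territorial Income Tax: taxable = $14,230.00 − $777.00 = $13,453.00
  $1,319.52 + 22.58% × ($13,453.00 − $12,200.00) = $1,319.52 + 22.58% × $1,253.00 = $1,602.45
Transit Levy: 5.1% × $14,230.00 = $725.73
Total: $1,602.45 + $725.73 = $2,328.18

$2,328.18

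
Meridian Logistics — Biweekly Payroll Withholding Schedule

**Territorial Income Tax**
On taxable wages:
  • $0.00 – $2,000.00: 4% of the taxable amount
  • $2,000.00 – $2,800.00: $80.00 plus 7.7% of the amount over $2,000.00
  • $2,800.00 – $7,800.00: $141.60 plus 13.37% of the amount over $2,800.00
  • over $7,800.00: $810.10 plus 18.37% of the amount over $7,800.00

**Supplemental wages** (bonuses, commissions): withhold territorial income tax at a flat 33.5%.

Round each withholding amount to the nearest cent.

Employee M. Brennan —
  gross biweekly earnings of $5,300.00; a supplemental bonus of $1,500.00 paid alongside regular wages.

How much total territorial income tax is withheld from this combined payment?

$978.35

Territorial Income Tax: taxable = $5,300.00
  $141.60 + 13.37% × ($5,300.00 − $2,800.00) = $141.60 + 13.37% × $2,500.00 = $475.85
Supplemental (33.5% flat on bonus): 33.5% × $1,500.00 = $502.50
Total territorial income tax: $475.85 + $502.50 = $978.35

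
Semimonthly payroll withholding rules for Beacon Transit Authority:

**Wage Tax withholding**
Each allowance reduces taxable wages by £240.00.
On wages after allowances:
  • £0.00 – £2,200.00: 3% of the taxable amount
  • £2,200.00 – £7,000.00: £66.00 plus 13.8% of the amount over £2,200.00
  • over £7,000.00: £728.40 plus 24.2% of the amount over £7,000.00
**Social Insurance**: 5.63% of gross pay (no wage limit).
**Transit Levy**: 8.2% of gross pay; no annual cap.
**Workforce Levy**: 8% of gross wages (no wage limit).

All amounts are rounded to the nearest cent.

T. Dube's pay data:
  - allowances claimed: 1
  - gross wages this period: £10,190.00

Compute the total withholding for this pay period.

Wage Tax: taxable = £10,190.00 − 1×£240.00 = £9,950.00
  £728.40 + 24.2% × (£9,950.00 − £7,000.00) = £728.40 + 24.2% × £2,950.00 = £1,442.30
Social Insurance: 5.63% × £10,190.00 = £573.70
Transit Levy: 8.2% × £10,190.00 = £835.58
Workforce Levy: 8% × £10,190.00 = £815.20
Total: £1,442.30 + £573.70 + £835.58 + £815.20 = £3,666.78

£3,666.78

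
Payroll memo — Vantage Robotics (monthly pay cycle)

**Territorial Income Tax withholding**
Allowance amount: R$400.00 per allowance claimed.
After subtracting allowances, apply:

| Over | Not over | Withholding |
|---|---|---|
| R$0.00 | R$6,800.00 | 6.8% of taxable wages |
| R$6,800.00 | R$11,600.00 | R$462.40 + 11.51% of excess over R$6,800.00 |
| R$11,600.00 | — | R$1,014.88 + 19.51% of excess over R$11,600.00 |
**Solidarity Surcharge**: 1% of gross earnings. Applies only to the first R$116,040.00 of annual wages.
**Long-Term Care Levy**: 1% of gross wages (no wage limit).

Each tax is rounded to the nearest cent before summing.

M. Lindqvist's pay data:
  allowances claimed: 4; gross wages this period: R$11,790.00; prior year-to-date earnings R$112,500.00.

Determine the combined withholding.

Territorial Income Tax: taxable = R$11,790.00 − 4×R$400.00 = R$10,190.00
  R$462.40 + 11.51% × (R$10,190.00 − R$6,800.00) = R$462.40 + 11.51% × R$3,390.00 = R$852.59
Solidarity Surcharge: cap R$116,040.00 − YTD R$112,500.00 = R$3,540.00 subject; 1% × R$3,540.00 = R$35.40
Long-Term Care Levy: 1% × R$11,790.00 = R$117.90
Total: R$852.59 + R$35.40 + R$117.90 = R$1,005.89

R$1,005.89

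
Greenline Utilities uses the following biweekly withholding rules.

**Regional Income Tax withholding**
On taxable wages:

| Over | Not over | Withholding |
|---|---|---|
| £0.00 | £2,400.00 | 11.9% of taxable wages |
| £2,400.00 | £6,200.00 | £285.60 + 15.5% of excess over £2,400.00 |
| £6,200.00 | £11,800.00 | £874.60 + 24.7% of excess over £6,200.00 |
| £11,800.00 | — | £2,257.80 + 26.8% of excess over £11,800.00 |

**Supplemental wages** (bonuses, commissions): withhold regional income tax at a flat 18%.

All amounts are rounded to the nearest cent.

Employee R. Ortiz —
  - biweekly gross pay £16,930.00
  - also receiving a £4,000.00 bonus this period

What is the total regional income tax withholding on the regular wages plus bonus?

Regional Income Tax: taxable = £16,930.00
  £2,257.80 + 26.8% × (£16,930.00 − £11,800.00) = £2,257.80 + 26.8% × £5,130.00 = £3,632.64
Supplemental (18% flat on bonus): 18% × £4,000.00 = £720.00
Total regional income tax: £3,632.64 + £720.00 = £4,352.64

£4,352.64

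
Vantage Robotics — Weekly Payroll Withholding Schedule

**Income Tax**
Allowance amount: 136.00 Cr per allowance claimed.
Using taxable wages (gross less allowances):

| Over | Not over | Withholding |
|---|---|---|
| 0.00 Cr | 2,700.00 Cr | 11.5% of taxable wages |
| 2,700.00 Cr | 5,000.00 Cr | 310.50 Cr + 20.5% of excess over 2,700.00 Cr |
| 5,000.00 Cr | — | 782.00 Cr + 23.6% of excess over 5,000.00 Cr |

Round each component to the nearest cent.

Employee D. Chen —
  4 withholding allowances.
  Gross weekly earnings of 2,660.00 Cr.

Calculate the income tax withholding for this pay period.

Income Tax: taxable = 2,660.00 Cr − 4×136.00 Cr = 2,116.00 Cr
  11.5% × 2,116.00 Cr = 243.34 Cr

243.34 Cr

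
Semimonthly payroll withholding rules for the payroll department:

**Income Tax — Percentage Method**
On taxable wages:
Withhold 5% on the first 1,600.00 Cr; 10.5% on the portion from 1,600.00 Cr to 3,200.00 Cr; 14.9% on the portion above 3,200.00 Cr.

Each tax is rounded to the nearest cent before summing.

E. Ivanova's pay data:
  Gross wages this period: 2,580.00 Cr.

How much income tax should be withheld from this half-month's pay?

Income Tax: taxable = 2,580.00 Cr
  80.00 Cr + 10.5% × (2,580.00 Cr − 1,600.00 Cr) = 80.00 Cr + 10.5% × 980.00 Cr = 182.90 Cr

182.90 Cr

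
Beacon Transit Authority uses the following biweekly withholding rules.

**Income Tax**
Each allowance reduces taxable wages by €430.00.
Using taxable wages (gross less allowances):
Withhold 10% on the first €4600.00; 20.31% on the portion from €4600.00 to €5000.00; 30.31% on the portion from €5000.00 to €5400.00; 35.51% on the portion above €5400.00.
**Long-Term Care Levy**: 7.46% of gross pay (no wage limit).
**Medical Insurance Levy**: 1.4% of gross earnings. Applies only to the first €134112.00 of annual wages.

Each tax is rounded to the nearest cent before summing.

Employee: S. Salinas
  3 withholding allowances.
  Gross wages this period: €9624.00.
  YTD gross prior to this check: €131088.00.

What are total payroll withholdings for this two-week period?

Income Tax: taxable = €9624.00 − 3×€430.00 = €8334.00
  €662.48 + 35.51% × (€8334.00 − €5400.00) = €662.48 + 35.51% × €2934.00 = €1704.34
Long-Term Care Levy: 7.46% × €9624.00 = €717.95
Medical Insurance Levy: cap €134112.00 − YTD €131088.00 = €3024.00 subject; 1.4% × €3024.00 = €42.34
Total: €1704.34 + €717.95 + €42.34 = €2464.63

€2464.63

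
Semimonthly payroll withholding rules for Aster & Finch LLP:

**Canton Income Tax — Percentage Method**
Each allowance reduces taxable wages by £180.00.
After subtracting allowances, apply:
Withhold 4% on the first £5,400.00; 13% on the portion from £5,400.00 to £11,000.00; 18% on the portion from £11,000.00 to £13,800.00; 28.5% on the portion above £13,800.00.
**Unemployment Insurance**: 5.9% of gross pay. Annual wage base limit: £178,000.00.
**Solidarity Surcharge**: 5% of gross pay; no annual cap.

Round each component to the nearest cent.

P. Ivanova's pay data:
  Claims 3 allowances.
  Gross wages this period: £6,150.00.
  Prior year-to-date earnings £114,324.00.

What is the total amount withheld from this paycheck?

Canton Income Tax: taxable = £6,150.00 − 3×£180.00 = £5,610.00
  £216.00 + 13% × (£5,610.00 − £5,400.00) = £216.00 + 13% × £210.00 = £243.30
Unemployment Insurance: 5.9% × £6,150.00 = £362.85
Solidarity Surcharge: 5% × £6,150.00 = £307.50
Total: £243.30 + £362.85 + £307.50 = £913.65

£913.65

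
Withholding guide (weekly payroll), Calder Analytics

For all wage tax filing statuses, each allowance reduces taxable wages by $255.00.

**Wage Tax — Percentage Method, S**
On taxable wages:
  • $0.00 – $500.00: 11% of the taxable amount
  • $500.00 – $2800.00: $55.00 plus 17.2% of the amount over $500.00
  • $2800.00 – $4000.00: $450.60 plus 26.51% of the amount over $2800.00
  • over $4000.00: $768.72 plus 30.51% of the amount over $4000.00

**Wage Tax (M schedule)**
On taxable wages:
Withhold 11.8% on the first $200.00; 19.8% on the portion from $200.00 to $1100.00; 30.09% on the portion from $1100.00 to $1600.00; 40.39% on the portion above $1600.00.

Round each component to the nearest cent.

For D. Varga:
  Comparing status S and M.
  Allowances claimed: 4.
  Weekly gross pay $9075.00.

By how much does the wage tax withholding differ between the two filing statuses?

Wage Tax (S): taxable = $9075.00 − 4×$255.00 = $8055.00
  $768.72 + 30.51% × ($8055.00 − $4000.00) = $768.72 + 30.51% × $4055.00 = $2005.90
Wage Tax (M): taxable = $9075.00 − 4×$255.00 = $8055.00
  $352.25 + 40.39% × ($8055.00 − $1600.00) = $352.25 + 40.39% × $6455.00 = $2959.42
Difference: |$2005.90 − $2959.42| = $953.52 (higher under M)

$953.52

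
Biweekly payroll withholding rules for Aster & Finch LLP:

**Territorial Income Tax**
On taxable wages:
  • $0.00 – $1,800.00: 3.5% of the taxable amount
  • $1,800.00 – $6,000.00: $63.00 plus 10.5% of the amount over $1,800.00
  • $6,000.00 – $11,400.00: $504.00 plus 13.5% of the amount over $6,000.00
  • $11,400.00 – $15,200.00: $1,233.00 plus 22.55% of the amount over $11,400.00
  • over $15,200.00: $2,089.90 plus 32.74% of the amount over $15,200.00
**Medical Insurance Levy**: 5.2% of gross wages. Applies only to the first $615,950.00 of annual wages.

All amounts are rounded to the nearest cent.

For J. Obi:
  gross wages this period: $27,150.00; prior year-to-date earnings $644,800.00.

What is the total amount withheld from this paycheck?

Territorial Income Tax: taxable = $27,150.00
  $2,089.90 + 32.74% × ($27,150.00 − $15,200.00) = $2,089.90 + 32.74% × $11,950.00 = $6,002.33
Medical Insurance Levy: YTD $644,800.00 ≥ cap $615,950.00 → $0.00
Total: $6,002.33 + $0.00 = $6,002.33

$6,002.33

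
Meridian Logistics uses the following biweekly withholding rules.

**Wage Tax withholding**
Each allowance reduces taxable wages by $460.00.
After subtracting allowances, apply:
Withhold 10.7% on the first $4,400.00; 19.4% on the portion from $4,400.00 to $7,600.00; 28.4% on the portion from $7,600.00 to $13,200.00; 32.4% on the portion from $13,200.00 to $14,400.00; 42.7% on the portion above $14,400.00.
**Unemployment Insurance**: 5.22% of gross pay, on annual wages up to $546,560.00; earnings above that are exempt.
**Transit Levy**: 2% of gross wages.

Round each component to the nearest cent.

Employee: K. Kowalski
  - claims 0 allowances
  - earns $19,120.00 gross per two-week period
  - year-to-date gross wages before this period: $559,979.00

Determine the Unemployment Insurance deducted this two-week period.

Unemployment Insurance: YTD $559,979.00 ≥ cap $546,560.00 → $0.00

$0.00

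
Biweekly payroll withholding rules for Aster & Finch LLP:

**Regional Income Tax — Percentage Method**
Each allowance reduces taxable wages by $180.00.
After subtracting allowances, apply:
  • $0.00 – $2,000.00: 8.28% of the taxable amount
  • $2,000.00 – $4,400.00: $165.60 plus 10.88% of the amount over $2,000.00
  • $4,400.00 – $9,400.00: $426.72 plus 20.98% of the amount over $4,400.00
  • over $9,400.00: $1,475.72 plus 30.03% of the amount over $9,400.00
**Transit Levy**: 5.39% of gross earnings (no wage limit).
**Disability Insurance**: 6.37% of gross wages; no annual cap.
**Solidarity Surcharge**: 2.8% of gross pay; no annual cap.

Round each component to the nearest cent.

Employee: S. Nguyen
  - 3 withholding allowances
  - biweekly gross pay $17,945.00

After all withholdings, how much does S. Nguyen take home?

Regional Income Tax: taxable = $17,945.00 − 3×$180.00 = $17,405.00
  $1,475.72 + 30.03% × ($17,405.00 − $9,400.00) = $1,475.72 + 30.03% × $8,005.00 = $3,879.62
Transit Levy: 5.39% × $17,945.00 = $967.24
Disability Insurance: 6.37% × $17,945.00 = $1,143.10
Solidarity Surcharge: 2.8% × $17,945.00 = $502.46
Total withheld: $3,879.62 + $967.24 + $1,143.10 + $502.46 = $6,492.42
Net pay: $17,945.00 − $6,492.42 = $11,452.58

$11,452.58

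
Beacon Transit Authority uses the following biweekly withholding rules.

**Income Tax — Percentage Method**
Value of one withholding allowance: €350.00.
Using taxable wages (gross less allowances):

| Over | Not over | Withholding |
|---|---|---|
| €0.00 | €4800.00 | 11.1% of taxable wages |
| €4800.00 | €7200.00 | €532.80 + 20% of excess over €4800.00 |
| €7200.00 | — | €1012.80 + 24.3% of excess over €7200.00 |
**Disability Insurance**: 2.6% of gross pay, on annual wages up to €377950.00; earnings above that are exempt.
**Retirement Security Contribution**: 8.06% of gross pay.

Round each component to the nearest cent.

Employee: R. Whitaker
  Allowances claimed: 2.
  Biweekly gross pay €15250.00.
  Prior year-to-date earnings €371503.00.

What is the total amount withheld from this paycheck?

Income Tax: taxable = €15250.00 − 2×€350.00 = €14550.00
  €1012.80 + 24.3% × (€14550.00 − €7200.00) = €1012.80 + 24.3% × €7350.00 = €2798.85
Disability Insurance: cap €377950.00 − YTD €371503.00 = €6447.00 subject; 2.6% × €6447.00 = €167.62
Retirement Security Contribution: 8.06% × €15250.00 = €1229.15
Total: €2798.85 + €167.62 + €1229.15 = €4195.62

€4195.62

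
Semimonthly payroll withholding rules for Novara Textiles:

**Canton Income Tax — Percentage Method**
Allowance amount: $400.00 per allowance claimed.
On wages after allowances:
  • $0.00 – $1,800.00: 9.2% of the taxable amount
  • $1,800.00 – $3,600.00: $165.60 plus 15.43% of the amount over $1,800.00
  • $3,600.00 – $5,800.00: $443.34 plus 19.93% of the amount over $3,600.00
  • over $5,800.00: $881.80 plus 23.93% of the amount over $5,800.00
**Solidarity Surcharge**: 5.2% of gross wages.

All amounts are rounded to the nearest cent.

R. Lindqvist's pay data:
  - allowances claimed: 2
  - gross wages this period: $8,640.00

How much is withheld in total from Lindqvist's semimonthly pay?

Canton Income Tax: taxable = $8,640.00 − 2×$400.00 = $7,840.00
  $881.80 + 23.93% × ($7,840.00 − $5,800.00) = $881.80 + 23.93% × $2,040.00 = $1,369.97
Solidarity Surcharge: 5.2% × $8,640.00 = $449.28
Total: $1,369.97 + $449.28 = $1,819.25

$1,819.25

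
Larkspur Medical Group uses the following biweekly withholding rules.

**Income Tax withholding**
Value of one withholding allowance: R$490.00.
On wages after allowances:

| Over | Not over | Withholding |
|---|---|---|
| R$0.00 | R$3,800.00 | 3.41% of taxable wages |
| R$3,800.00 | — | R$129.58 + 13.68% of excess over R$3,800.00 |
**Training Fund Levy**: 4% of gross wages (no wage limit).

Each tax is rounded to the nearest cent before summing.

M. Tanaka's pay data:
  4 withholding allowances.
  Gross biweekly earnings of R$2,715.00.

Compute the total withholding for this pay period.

R$134.35

Income Tax: taxable = R$2,715.00 − 4×R$490.00 = R$755.00
  3.41% × R$755.00 = R$25.75
Training Fund Levy: 4% × R$2,715.00 = R$108.60
Total: R$25.75 + R$108.60 = R$134.35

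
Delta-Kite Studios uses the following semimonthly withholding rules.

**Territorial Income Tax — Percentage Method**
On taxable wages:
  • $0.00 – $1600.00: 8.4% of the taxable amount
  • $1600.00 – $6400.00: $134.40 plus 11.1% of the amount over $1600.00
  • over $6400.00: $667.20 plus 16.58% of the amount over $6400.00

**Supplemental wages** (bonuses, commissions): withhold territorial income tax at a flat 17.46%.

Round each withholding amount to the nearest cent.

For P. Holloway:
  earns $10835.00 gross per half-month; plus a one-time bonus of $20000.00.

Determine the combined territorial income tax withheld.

Territorial Income Tax: taxable = $10835.00
  $667.20 + 16.58% × ($10835.00 − $6400.00) = $667.20 + 16.58% × $4435.00 = $1402.52
Supplemental (17.46% flat on bonus): 17.46% × $20000.00 = $3492.00
Total territorial income tax: $1402.52 + $3492.00 = $4894.52

$4894.52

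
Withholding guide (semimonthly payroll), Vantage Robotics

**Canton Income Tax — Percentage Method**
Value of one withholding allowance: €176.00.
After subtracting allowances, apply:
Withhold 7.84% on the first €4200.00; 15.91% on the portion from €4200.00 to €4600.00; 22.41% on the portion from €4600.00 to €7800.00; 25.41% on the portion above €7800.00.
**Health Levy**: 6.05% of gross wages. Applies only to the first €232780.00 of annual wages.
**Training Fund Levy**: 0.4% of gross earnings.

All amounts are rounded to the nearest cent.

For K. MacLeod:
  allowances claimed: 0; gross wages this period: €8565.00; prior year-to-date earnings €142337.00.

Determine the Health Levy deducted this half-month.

€518.18

Health Levy: 6.05% × €8565.00 = €518.18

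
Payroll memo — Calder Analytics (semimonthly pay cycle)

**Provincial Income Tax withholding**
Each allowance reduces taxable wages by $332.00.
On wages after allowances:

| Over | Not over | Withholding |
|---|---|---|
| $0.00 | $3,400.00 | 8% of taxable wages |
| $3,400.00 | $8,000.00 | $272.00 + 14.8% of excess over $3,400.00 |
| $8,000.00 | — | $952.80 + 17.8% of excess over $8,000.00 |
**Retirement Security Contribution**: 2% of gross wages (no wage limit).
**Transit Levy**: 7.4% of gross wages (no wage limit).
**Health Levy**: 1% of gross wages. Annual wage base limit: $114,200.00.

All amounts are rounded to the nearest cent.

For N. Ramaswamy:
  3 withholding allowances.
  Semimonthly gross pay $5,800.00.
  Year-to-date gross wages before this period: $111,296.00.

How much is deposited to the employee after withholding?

Provincial Income Tax: taxable = $5,800.00 − 3×$332.00 = $4,804.00
  $272.00 + 14.8% × ($4,804.00 − $3,400.00) = $272.00 + 14.8% × $1,404.00 = $479.79
Retirement Security Contribution: 2% × $5,800.00 = $116.00
Transit Levy: 7.4% × $5,800.00 = $429.20
Health Levy: cap $114,200.00 − YTD $111,296.00 = $2,904.00 subject; 1% × $2,904.00 = $29.04
Total withheld: $479.79 + $116.00 + $429.20 + $29.04 = $1,054.03
Net pay: $5,800.00 − $1,054.03 = $4,745.97

$4,745.97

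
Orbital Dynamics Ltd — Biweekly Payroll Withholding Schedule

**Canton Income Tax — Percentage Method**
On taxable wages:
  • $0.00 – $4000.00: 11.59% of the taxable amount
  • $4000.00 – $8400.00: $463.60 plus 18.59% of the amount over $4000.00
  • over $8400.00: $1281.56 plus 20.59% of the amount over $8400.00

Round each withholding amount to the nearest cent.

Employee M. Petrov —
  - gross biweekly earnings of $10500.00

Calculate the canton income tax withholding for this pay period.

$1713.95

Canton Income Tax: taxable = $10500.00
  $1281.56 + 20.59% × ($10500.00 − $8400.00) = $1281.56 + 20.59% × $2100.00 = $1713.95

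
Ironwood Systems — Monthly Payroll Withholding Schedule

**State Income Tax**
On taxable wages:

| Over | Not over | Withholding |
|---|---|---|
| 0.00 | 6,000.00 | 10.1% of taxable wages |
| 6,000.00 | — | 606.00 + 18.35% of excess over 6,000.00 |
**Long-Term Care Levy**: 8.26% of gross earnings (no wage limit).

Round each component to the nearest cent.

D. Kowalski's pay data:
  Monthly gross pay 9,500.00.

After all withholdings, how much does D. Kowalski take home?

7,467.05

State Income Tax: taxable = 9,500.00
  606.00 + 18.35% × (9,500.00 − 6,000.00) = 606.00 + 18.35% × 3,500.00 = 1,248.25
Long-Term Care Levy: 8.26% × 9,500.00 = 784.70
Total withheld: 1,248.25 + 784.70 = 2,032.95
Net pay: 9,500.00 − 2,032.95 = 7,467.05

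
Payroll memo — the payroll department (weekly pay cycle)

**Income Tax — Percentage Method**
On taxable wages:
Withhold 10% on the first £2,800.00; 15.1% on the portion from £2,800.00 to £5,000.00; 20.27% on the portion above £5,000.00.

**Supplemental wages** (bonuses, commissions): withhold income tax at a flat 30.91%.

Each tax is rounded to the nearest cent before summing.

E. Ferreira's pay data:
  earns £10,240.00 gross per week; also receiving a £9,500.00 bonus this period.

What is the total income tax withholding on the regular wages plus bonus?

Income Tax: taxable = £10,240.00
  £612.20 + 20.27% × (£10,240.00 − £5,000.00) = £612.20 + 20.27% × £5,240.00 = £1,674.35
Supplemental (30.91% flat on bonus): 30.91% × £9,500.00 = £2,936.45
Total income tax: £1,674.35 + £2,936.45 = £4,610.80

£4,610.80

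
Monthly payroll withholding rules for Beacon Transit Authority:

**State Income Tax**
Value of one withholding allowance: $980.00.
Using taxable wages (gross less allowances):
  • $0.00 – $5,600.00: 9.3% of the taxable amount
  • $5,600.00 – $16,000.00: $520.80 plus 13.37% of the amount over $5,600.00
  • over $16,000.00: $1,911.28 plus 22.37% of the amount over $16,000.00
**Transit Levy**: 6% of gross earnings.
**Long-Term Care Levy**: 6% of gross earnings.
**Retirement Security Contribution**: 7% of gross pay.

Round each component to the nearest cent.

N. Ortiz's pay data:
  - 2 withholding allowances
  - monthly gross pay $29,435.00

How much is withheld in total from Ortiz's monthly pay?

$10,070.89

State Income Tax: taxable = $29,435.00 − 2×$980.00 = $27,475.00
  $1,911.28 + 22.37% × ($27,475.00 − $16,000.00) = $1,911.28 + 22.37% × $11,475.00 = $4,478.24
Transit Levy: 6% × $29,435.00 = $1,766.10
Long-Term Care Levy: 6% × $29,435.00 = $1,766.10
Retirement Security Contribution: 7% × $29,435.00 = $2,060.45
Total: $4,478.24 + $1,766.10 + $1,766.10 + $2,060.45 = $10,070.89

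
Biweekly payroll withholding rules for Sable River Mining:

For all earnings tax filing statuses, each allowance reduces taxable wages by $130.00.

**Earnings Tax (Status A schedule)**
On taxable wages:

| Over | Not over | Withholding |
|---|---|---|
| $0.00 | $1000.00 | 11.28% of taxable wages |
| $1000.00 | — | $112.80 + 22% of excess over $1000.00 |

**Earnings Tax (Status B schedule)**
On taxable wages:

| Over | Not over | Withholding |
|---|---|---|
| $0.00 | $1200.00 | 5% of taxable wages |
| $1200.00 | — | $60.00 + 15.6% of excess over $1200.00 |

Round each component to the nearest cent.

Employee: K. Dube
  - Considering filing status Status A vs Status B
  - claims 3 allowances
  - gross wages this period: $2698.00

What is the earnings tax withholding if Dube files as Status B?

$232.85

Earnings Tax (Status B): taxable = $2698.00 − 3×$130.00 = $2308.00
  $60.00 + 15.6% × ($2308.00 − $1200.00) = $60.00 + 15.6% × $1108.00 = $232.85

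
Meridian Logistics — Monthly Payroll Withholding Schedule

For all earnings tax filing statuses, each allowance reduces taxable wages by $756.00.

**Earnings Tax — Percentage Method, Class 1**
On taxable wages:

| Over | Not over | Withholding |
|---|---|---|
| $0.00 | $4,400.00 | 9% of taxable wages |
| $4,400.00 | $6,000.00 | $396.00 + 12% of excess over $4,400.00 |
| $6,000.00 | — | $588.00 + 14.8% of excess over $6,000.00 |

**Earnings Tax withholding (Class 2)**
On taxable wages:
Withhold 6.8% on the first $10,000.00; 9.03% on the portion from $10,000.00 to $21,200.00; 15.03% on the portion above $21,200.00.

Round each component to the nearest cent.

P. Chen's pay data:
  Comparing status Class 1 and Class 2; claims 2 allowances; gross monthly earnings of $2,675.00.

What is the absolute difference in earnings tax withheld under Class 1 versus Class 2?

$25.59

Earnings Tax (Class 1): taxable = $2,675.00 − 2×$756.00 = $1,163.00
  9% × $1,163.00 = $104.67
Earnings Tax (Class 2): taxable = $2,675.00 − 2×$756.00 = $1,163.00
  6.8% × $1,163.00 = $79.08
Difference: |$104.67 − $79.08| = $25.59 (higher under Class 1)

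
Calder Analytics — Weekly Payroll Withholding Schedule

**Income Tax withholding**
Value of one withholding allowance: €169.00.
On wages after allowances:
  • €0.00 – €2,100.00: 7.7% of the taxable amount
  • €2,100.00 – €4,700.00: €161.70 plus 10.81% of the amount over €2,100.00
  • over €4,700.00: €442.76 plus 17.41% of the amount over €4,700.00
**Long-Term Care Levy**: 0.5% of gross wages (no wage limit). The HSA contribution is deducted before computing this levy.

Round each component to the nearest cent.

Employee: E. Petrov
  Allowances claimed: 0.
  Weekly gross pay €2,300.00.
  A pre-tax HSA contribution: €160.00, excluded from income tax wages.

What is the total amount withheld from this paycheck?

€176.72

Income Tax: taxable = €2,300.00 − €160.00 = €2,140.00
  €161.70 + 10.81% × (€2,140.00 − €2,100.00) = €161.70 + 10.81% × €40.00 = €166.02
Long-Term Care Levy: 0.5% × €2,140.00 = €10.70
Total: €166.02 + €10.70 = €176.72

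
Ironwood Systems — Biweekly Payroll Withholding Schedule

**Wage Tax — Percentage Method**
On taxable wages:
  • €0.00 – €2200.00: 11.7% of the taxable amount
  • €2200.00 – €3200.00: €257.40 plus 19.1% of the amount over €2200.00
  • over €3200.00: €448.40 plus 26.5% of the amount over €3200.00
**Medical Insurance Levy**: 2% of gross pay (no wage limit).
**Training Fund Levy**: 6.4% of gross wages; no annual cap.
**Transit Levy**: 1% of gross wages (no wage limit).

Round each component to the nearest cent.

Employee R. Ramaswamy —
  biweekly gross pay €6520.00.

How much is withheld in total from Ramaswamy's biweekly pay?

€1941.08

Wage Tax: taxable = €6520.00
  €448.40 + 26.5% × (€6520.00 − €3200.00) = €448.40 + 26.5% × €3320.00 = €1328.20
Medical Insurance Levy: 2% × €6520.00 = €130.40
Training Fund Levy: 6.4% × €6520.00 = €417.28
Transit Levy: 1% × €6520.00 = €65.20
Total: €1328.20 + €130.40 + €417.28 + €65.20 = €1941.08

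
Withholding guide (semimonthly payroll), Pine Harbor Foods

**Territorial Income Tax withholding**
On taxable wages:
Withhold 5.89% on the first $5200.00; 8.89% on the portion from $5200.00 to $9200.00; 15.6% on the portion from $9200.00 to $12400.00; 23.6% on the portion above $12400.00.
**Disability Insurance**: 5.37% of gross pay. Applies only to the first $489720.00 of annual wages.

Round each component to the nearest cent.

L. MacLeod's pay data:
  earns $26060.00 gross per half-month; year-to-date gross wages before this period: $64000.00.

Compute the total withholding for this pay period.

Territorial Income Tax: taxable = $26060.00
  $1161.08 + 23.6% × ($26060.00 − $12400.00) = $1161.08 + 23.6% × $13660.00 = $4384.84
Disability Insurance: 5.37% × $26060.00 = $1399.42
Total: $4384.84 + $1399.42 = $5784.26

$5784.26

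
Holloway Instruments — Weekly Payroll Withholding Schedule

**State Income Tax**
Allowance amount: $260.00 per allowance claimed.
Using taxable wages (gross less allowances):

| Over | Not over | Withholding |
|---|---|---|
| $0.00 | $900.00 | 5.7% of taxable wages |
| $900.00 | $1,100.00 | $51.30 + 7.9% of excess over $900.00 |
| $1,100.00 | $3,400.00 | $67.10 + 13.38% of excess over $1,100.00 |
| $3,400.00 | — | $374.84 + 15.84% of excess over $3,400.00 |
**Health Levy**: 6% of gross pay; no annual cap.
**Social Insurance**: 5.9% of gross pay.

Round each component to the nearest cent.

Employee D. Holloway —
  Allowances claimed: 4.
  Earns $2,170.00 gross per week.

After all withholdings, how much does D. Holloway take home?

$1,840.66

State Income Tax: taxable = $2,170.00 − 4×$260.00 = $1,130.00
  $67.10 + 13.38% × ($1,130.00 − $1,100.00) = $67.10 + 13.38% × $30.00 = $71.11
Health Levy: 6% × $2,170.00 = $130.20
Social Insurance: 5.9% × $2,170.00 = $128.03
Total withheld: $71.11 + $130.20 + $128.03 = $329.34
Net pay: $2,170.00 − $329.34 = $1,840.66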